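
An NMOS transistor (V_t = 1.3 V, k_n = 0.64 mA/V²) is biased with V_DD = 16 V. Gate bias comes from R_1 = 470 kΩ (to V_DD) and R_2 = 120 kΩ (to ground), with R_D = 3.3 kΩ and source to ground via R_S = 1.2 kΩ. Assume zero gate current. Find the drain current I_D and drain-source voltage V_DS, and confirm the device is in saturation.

I_D ≈ 0.54 mA, V_DS ≈ 14 V

V_G = V_DD·R_2/(R_1+R_2) = 16×120/590 = 3.25 V.
Assume saturation: I_D = (k_n/2)(V_GS − V_t)² with V_GS = V_G − I_D·R_S = 3.25 − 1.2·I_D.
Substituting gives 0.461·I_D² − 2.5·I_D + 1.22 = 0, with roots I_D = 0.543 or 4.88 mA.
The root I_D = 4.88 mA gives V_GS = -2.61 V ≤ V_t, so take I_D = 0.543 mA.
Then V_GS = 2.6 V and V_DS = V_DD − I_D(R_D+R_S) = 16 − 0.543×4.5 = 13.6 V.
Saturation requires V_DS ≥ V_GS − V_t = 1.3 V; 13.6 ≥ 1.3 ✓.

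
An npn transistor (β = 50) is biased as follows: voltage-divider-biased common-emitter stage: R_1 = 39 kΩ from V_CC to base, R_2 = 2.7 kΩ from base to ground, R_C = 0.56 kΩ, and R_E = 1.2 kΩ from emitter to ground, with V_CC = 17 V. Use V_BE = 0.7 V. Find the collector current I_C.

I_C ≈ 0.31 mA

Thevenize the base divider: V_Th = V_CC·R_2/(R_1+R_2) = 17×2.7/41.7 = 1.1 V, R_Th = R_1‖R_2 = 2.53 kΩ.
Base-emitter loop: V_Th = I_B·R_Th + V_BE + (β+1)I_B·R_E, so I_B = (1.1 − 0.7) / (2.53 + 51×1.2) = 0.00629 mA.
I_C = β·I_B = 50×0.00629 = 0.314 mA, and I_E = (β+1)I_B = 0.321 mA.
V_CE = V_CC − I_C·R_C − I_E·R_E = 17 − 0.314×0.56 − 0.321×1.2 = 16.4 V.
V_CE = 16.4 V > 0.2 V confirms active-region operation.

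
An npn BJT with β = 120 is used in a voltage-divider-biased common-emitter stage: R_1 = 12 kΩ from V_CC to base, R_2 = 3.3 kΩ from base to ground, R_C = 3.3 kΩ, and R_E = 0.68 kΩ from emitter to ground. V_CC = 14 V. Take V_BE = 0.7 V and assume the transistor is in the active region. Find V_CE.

V_CE ≈ 0.93 V

Thevenize the base divider: V_Th = V_CC·R_2/(R_1+R_2) = 14×3.3/15.3 = 3.02 V, R_Th = R_1‖R_2 = 2.59 kΩ.
Base-emitter loop: V_Th = I_B·R_Th + V_BE + (β+1)I_B·R_E, so I_B = (3.02 − 0.7) / (2.59 + 121×0.68) = 0.0273 mA.
I_C = β·I_B = 120×0.0273 = 3.28 mA, and I_E = (β+1)I_B = 3.31 mA.
V_CE = V_CC − I_C·R_C − I_E·R_E = 14 − 3.28×3.3 − 3.31×0.68 = 0.928 V.
V_CE = 0.928 V > 0.2 V confirms active-region operation.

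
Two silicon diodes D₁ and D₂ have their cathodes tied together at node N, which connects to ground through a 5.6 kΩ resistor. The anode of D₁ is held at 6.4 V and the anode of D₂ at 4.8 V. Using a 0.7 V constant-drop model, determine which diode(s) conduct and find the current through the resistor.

Assume both conduct. Then node N would need to be at both 6.4−0.7 = 5.7 V and 4.8−0.7 = 4.1 V, which is impossible.
Assume only D₁ conducts: V_N = 6.4 − 0.7 = 5.7 V, so I_R = 5.7/5.6 = 1.02 mA.
Check D₂: its anode-to-cathode voltage is 4.8 − 5.7 = -0.9 V < 0.7 V, so it is off. The assumption is consistent.

Only D₁ conducts; I_R ≈ 1 mA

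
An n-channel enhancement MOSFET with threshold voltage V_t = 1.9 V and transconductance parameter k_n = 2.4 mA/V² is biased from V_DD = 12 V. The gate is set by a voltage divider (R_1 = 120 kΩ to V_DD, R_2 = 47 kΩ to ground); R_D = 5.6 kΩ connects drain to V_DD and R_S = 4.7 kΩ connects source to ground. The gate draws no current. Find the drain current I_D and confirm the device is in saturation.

V_G = V_DD·R_2/(R_1+R_2) = 12×47/167 = 3.38 V.
Assume saturation: I_D = (k_n/2)(V_GS − V_t)² with V_GS = V_G − I_D·R_S = 3.38 − 4.7·I_D.
Substituting gives 26.5·I_D² − 17.7·I_D + 2.62 = 0, with roots I_D = 0.223 or 0.444 mA.
The root I_D = 0.444 mA gives V_GS = 1.29 V ≤ V_t, so take I_D = 0.223 mA.
Then V_GS = 2.33 V and V_DS = V_DD − I_D(R_D+R_S) = 12 − 0.223×10.3 = 9.71 V.
Saturation requires V_DS ≥ V_GS − V_t = 0.431 V; 9.71 ≥ 0.431 ✓.

I_D ≈ 0.22 mA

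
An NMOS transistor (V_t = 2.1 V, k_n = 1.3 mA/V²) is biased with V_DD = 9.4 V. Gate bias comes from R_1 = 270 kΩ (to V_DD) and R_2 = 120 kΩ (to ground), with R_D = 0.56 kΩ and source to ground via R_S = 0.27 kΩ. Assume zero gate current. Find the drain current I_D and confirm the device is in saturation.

I_D ≈ 0.32 mA

V_G = V_DD·R_2/(R_1+R_2) = 9.4×120/390 = 2.89 V.
Assume saturation: I_D = (k_n/2)(V_GS − V_t)² with V_GS = V_G − I_D·R_S = 2.89 − 0.27·I_D.
Substituting gives 0.0474·I_D² − 1.28·I_D + 0.408 = 0, with roots I_D = 0.323 or 26.6 mA.
The root I_D = 26.6 mA gives V_GS = -4.3 V ≤ V_t, so take I_D = 0.323 mA.
Then V_GS = 2.81 V and V_DS = V_DD − I_D(R_D+R_S) = 9.4 − 0.323×0.83 = 9.13 V.
Saturation requires V_DS ≥ V_GS − V_t = 0.705 V; 9.13 ≥ 0.705 ✓.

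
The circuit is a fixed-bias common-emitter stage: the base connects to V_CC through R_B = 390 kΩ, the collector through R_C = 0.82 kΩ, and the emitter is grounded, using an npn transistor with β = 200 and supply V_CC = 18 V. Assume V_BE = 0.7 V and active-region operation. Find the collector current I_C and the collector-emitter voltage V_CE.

I_C ≈ 8.9 mA, V_CE ≈ 11 V

Base loop: V_CC = I_B·R_B + V_BE, so I_B = (18 − 0.7)/390 kΩ = 0.0444 mA.
In the active region I_C = β·I_B = 200 × 0.0444 = 8.87 mA.
Collector loop: V_CE = V_CC − I_C·R_C = 18 − 8.87×0.82 = 10.7 V.
Since V_CE = 10.7 V > V_CE(sat) ≈ 0.2 V, the transistor is in the active region as assumed.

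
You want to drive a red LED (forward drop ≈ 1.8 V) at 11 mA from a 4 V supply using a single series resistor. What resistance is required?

The resistor drops V_S − V_D = 4 − 1.8 = 2.2 V at 11 mA.
R = 2.2 V / 11 mA = 0.2 kΩ.

R ≈ 0.2 kΩ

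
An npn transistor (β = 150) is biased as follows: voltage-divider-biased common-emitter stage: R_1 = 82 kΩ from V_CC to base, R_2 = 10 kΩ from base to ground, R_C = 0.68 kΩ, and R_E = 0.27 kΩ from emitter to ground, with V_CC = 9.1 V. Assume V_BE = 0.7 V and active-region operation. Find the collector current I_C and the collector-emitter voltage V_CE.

I_C ≈ 0.87 mA, V_CE ≈ 8.3 V

Thevenize the base divider: V_Th = V_CC·R_2/(R_1+R_2) = 9.1×10/92 = 0.989 V, R_Th = R_1‖R_2 = 8.91 kΩ.
Base-emitter loop: V_Th = I_B·R_Th + V_BE + (β+1)I_B·R_E, so I_B = (0.989 − 0.7) / (8.91 + 151×0.27) = 0.00582 mA.
I_C = β·I_B = 150×0.00582 = 0.873 mA, and I_E = (β+1)I_B = 0.879 mA.
V_CE = V_CC − I_C·R_C − I_E·R_E = 9.1 − 0.873×0.68 − 0.879×0.27 = 8.27 V.
V_CE = 8.27 V > 0.2 V confirms active-region operation.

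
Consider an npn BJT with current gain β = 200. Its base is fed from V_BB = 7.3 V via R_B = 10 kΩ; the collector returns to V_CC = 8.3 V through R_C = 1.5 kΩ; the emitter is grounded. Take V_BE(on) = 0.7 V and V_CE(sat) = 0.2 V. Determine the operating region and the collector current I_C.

Assume active: I_B = (7.3 − 0.7)/10 = 0.66 mA, giving I_C = β·I_B = 132 mA.
But then V_CE = 8.3 − 132×1.5 = -190 V < V_CE(sat) = 0.2 V — impossible in the active region.
So the transistor is saturated. With V_CE = 0.2 V, I_C = (V_CC − 0.2)/R_C = 8.1/1.5 = 5.4 mA.
Check: β·I_B = 132 mA > I_C = 5.4 mA, confirming saturation.

saturation; I_C ≈ 5.4 mA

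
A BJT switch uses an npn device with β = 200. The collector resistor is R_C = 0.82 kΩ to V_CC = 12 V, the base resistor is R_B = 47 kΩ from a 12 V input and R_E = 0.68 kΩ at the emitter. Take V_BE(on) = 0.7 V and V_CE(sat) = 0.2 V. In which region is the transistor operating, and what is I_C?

Assume active: I_B = (12 − 0.7)/(47 + 201×0.68) = 0.0615 mA, I_C = β·I_B = 12.3 mA.
Then V_CE = 12 − 12.3×0.82 − 12.4×0.68 = -6.5 V < 0.2 V — the active assumption fails.
Re-solve with V_CE = 0.2 V. KCL at the emitter: V_E/R_E = (V_BB−0.7−V_E)/R_B + (V_CC−0.2−V_E)/R_C, giving V_E = 5.4 V.
I_C = (V_CC − 0.2 − V_E)/R_C = (11.8 − 5.4)/0.82 = 7.81 mA.
Check: I_B = (11.3 − 5.4)/47 = 0.126 mA, and β·I_B = 25.1 mA > I_C, confirming saturation.

saturation; I_C ≈ 7.8 mA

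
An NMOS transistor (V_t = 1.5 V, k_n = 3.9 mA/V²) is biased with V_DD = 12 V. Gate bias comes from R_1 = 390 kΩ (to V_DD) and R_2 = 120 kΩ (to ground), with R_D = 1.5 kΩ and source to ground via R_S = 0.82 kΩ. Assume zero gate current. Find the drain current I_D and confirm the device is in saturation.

I_D ≈ 0.82 mA

V_G = V_DD·R_2/(R_1+R_2) = 12×120/510 = 2.82 V.
Assume saturation: I_D = (k_n/2)(V_GS − V_t)² with V_GS = V_G − I_D·R_S = 2.82 − 0.82·I_D.
Substituting gives 1.31·I_D² − 5.23·I_D + 3.42 = 0, with roots I_D = 0.822 or 3.17 mA.
The root I_D = 3.17 mA gives V_GS = 0.225 V ≤ V_t, so take I_D = 0.822 mA.
Then V_GS = 2.15 V and V_DS = V_DD − I_D(R_D+R_S) = 12 − 0.822×2.32 = 10.1 V.
Saturation requires V_DS ≥ V_GS − V_t = 0.649 V; 10.1 ≥ 0.649 ✓.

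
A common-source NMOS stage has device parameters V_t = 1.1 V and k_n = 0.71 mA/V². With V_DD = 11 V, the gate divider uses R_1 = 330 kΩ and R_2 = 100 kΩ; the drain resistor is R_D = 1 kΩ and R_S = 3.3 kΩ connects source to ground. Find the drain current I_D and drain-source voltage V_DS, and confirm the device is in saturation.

I_D ≈ 0.21 mA, V_DS ≈ 10 V

V_G = V_DD·R_2/(R_1+R_2) = 11×100/430 = 2.56 V.
Assume saturation: I_D = (k_n/2)(V_GS − V_t)² with V_GS = V_G − I_D·R_S = 2.56 − 3.3·I_D.
Substituting gives 3.87·I_D² − 4.42·I_D + 0.755 = 0, with roots I_D = 0.209 or 0.933 mA.
The root I_D = 0.933 mA gives V_GS = -0.521 V ≤ V_t, so take I_D = 0.209 mA.
Then V_GS = 1.87 V and V_DS = V_DD − I_D(R_D+R_S) = 11 − 0.209×4.3 = 10.1 V.
Saturation requires V_DS ≥ V_GS − V_t = 0.768 V; 10.1 ≥ 0.768 ✓.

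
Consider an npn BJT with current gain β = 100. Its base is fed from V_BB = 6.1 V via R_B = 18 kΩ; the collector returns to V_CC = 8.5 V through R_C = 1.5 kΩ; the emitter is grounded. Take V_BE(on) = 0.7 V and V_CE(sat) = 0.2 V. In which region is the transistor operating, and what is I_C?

saturation; I_C ≈ 5.5 mA

Assume active: I_B = (6.1 − 0.7)/18 = 0.3 mA, giving I_C = β·I_B = 30 mA.
But then V_CE = 8.5 − 30×1.5 = -36.5 V < V_CE(sat) = 0.2 V — impossible in the active region.
So the transistor is saturated. With V_CE = 0.2 V, I_C = (V_CC − 0.2)/R_C = 8.3/1.5 = 5.53 mA.
Check: β·I_B = 30 mA > I_C = 5.53 mA, confirming saturation.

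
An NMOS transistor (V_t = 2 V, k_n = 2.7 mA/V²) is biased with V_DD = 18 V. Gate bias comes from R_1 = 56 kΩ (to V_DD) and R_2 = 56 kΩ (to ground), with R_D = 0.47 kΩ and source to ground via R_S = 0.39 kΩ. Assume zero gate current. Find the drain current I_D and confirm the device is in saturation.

I_D ≈ 11 mA

V_G = V_DD·R_2/(R_1+R_2) = 18×56/112 = 9 V.
Assume saturation: I_D = (k_n/2)(V_GS − V_t)² with V_GS = V_G − I_D·R_S = 9 − 0.39·I_D.
Substituting gives 0.205·I_D² − 8.37·I_D + 66.2 = 0, with roots I_D = 10.7 or 30 mA.
The root I_D = 30 mA gives V_GS = -2.72 V ≤ V_t, so take I_D = 10.7 mA.
Then V_GS = 4.82 V and V_DS = V_DD − I_D(R_D+R_S) = 18 − 10.7×0.86 = 8.78 V.
Saturation requires V_DS ≥ V_GS − V_t = 2.82 V; 8.78 ≥ 2.82 ✓.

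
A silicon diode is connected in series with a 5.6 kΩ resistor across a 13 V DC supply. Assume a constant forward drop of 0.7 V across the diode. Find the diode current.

I ≈ 2.2 mA

KVL around the loop: 13 = V_D + I·R = 0.7 + I × 5.6 kΩ.
So I = (13 − 0.7) / 5.6 kΩ = 12.3 / 5.6 = 2.2 mA.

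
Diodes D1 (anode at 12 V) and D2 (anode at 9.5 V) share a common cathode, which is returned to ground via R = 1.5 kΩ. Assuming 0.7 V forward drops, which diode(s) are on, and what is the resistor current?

Assume both conduct. Then node N would need to be at both 12−0.7 = 11.3 V and 9.5−0.7 = 8.8 V, which is impossible.
Assume only D1 conducts: V_N = 12 − 0.7 = 11.3 V, so I_R = 11.3/1.5 = 7.53 mA.
Check D2: its anode-to-cathode voltage is 9.5 − 11.3 = -1.8 V < 0.7 V, so it is off. The assumption is consistent.

Only D1 conducts; I_R ≈ 7.5 mA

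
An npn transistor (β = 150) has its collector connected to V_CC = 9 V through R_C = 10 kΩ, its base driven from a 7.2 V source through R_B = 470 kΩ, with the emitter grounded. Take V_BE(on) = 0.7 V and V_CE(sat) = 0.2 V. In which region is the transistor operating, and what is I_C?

saturation; I_C ≈ 0.88 mA

Assume active: I_B = (7.2 − 0.7)/470 = 0.0138 mA, giving I_C = β·I_B = 2.07 mA.
But then V_CE = 9 − 2.07×10 = -11.7 V < V_CE(sat) = 0.2 V — impossible in the active region.
So the transistor is saturated. With V_CE = 0.2 V, I_C = (V_CC − 0.2)/R_C = 8.8/10 = 0.88 mA.
Check: β·I_B = 2.07 mA > I_C = 0.88 mA, confirming saturation.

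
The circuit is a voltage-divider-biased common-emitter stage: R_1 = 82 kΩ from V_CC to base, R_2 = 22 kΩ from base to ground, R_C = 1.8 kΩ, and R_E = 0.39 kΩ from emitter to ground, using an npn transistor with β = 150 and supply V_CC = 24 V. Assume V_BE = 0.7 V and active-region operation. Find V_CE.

V_CE ≈ 5.1 V

Thevenize the base divider: V_Th = V_CC·R_2/(R_1+R_2) = 24×22/104 = 5.08 V, R_Th = R_1‖R_2 = 17.3 kΩ.
Base-emitter loop: V_Th = I_B·R_Th + V_BE + (β+1)I_B·R_E, so I_B = (5.08 − 0.7) / (17.3 + 151×0.39) = 0.0574 mA.
I_C = β·I_B = 150×0.0574 = 8.61 mA, and I_E = (β+1)I_B = 8.67 mA.
V_CE = V_CC − I_C·R_C − I_E·R_E = 24 − 8.61×1.8 − 8.67×0.39 = 5.12 V.
V_CE = 5.12 V > 0.2 V confirms active-region operation.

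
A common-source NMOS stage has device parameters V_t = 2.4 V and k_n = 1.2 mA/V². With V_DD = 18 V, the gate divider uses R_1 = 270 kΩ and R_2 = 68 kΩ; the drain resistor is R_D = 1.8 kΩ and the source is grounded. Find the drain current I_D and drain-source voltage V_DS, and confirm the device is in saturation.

V_G = V_DD·R_2/(R_1+R_2) = 18×68/338 = 3.62 V. With the source grounded, V_GS = V_G = 3.62 V.
Assume saturation: I_D = (k_n/2)(V_GS − V_t)² = (1.2/2)×(3.62 − 2.4)² = 0.6×1.22² = 0.895 mA.
V_DS = V_DD − I_D·R_D = 18 − 0.895×1.8 = 16.4 V.
Saturation requires V_DS ≥ V_GS − V_t = 1.22 V; 16.4 ≥ 1.22 ✓.

I_D ≈ 0.89 mA, V_DS ≈ 16 V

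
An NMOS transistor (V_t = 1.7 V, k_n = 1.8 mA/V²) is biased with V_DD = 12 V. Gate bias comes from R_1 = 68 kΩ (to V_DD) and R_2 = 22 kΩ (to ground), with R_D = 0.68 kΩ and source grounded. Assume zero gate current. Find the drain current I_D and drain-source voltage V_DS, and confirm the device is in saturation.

I_D ≈ 1.4 mA, V_DS ≈ 11 V

V_G = V_DD·R_2/(R_1+R_2) = 12×22/90 = 2.93 V. With the source grounded, V_GS = V_G = 2.93 V.
Assume saturation: I_D = (k_n/2)(V_GS − V_t)² = (1.8/2)×(2.93 − 1.7)² = 0.9×1.23² = 1.37 mA.
V_DS = V_DD − I_D·R_D = 12 − 1.37×0.68 = 11.1 V.
Saturation requires V_DS ≥ V_GS − V_t = 1.23 V; 11.1 ≥ 1.23 ✓.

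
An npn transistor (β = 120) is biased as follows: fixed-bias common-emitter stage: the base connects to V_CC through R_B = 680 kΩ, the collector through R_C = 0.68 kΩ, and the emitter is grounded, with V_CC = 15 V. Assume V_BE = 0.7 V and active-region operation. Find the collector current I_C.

Base loop: V_CC = I_B·R_B + V_BE, so I_B = (15 − 0.7)/680 kΩ = 0.021 mA.
In the active region I_C = β·I_B = 120 × 0.021 = 2.52 mA.
Collector loop: V_CE = V_CC − I_C·R_C = 15 − 2.52×0.68 = 13.3 V.
Since V_CE = 13.3 V > V_CE(sat) ≈ 0.2 V, the transistor is in the active region as assumed.

I_C ≈ 2.5 mA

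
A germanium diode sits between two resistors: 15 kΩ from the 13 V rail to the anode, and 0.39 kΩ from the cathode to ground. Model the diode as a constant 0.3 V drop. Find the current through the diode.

I ≈ 0.83 mA

The two resistors are in series with the diode, so KVL gives 13 = I·15 + 0.3 + I·0.39.
I = (13 − 0.3) / (15 + 0.39) kΩ = 12.7 / 15.4 = 0.825 mA.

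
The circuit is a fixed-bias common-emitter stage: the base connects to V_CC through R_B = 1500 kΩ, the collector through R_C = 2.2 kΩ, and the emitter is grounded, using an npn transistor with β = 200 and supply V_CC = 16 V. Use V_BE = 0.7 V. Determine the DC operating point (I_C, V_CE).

Base loop: V_CC = I_B·R_B + V_BE, so I_B = (16 − 0.7)/1500 kΩ = 0.0102 mA.
In the active region I_C = β·I_B = 200 × 0.0102 = 2.04 mA.
Collector loop: V_CE = V_CC − I_C·R_C = 16 − 2.04×2.2 = 11.5 V.
Since V_CE = 11.5 V > V_CE(sat) ≈ 0.2 V, the transistor is in the active region as assumed.

I_C ≈ 2 mA, V_CE ≈ 12 V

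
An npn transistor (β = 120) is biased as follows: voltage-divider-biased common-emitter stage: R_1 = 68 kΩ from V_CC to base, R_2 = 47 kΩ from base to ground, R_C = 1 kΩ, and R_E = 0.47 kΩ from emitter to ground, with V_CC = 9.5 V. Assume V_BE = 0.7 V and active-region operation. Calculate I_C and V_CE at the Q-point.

Thevenize the base divider: V_Th = V_CC·R_2/(R_1+R_2) = 9.5×47/115 = 3.88 V, R_Th = R_1‖R_2 = 27.8 kΩ.
Base-emitter loop: V_Th = I_B·R_Th + V_BE + (β+1)I_B·R_E, so I_B = (3.88 − 0.7) / (27.8 + 121×0.47) = 0.0376 mA.
I_C = β·I_B = 120×0.0376 = 4.51 mA, and I_E = (β+1)I_B = 4.55 mA.
V_CE = V_CC − I_C·R_C − I_E·R_E = 9.5 − 4.51×1 − 4.55×0.47 = 2.85 V.
V_CE = 2.85 V > 0.2 V confirms active-region operation.

I_C ≈ 4.5 mA, V_CE ≈ 2.9 V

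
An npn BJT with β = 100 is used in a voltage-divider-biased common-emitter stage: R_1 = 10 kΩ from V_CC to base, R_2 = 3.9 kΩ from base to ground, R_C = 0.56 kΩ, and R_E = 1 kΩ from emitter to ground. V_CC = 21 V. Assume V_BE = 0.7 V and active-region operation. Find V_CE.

V_CE ≈ 13 V

Thevenize the base divider: V_Th = V_CC·R_2/(R_1+R_2) = 21×3.9/13.9 = 5.89 V, R_Th = R_1‖R_2 = 2.81 kΩ.
Base-emitter loop: V_Th = I_B·R_Th + V_BE + (β+1)I_B·R_E, so I_B = (5.89 − 0.7) / (2.81 + 101×1) = 0.05 mA.
I_C = β·I_B = 100×0.05 = 5 mA, and I_E = (β+1)I_B = 5.05 mA.
V_CE = V_CC − I_C·R_C − I_E·R_E = 21 − 5×0.56 − 5.05×1 = 13.1 V.
V_CE = 13.1 V > 0.2 V confirms active-region operation.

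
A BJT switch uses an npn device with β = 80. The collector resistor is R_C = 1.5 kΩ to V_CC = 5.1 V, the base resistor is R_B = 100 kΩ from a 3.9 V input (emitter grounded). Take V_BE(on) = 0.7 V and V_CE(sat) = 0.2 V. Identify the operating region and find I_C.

active; I_C ≈ 2.6 mA

Assume active. Base-emitter loop: I_B = (V_BB − V_BE)/R_B = (3.9 − 0.7)/100 = 0.032 mA.
I_C = β·I_B = 80×0.032 = 2.56 mA.
V_CE = V_CC − I_C·R_C = 5.1 − 2.56×1.5 = 1.26 V > V_CE(sat), so the active-region assumption holds.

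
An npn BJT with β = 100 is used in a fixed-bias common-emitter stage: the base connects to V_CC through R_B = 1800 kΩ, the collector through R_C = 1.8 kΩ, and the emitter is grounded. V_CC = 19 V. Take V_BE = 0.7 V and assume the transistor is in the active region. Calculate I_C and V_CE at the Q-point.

I_C ≈ 1 mA, V_CE ≈ 17 V

Base loop: V_CC = I_B·R_B + V_BE, so I_B = (19 − 0.7)/1800 kΩ = 0.0102 mA.
In the active region I_C = β·I_B = 100 × 0.0102 = 1.02 mA.
Collector loop: V_CE = V_CC − I_C·R_C = 19 − 1.02×1.8 = 17.2 V.
Since V_CE = 17.2 V > V_CE(sat) ≈ 0.2 V, the transistor is in the active region as assumed.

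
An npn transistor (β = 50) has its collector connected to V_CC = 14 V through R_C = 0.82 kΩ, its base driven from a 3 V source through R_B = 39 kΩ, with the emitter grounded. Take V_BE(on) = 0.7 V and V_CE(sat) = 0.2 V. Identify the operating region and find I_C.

Assume active. Base-emitter loop: I_B = (V_BB − V_BE)/R_B = (3 − 0.7)/39 = 0.059 mA.
I_C = β·I_B = 50×0.059 = 2.95 mA.
V_CE = V_CC − I_C·R_C = 14 − 2.95×0.82 = 11.6 V > V_CE(sat), so the active-region assumption holds.

active; I_C ≈ 2.9 mA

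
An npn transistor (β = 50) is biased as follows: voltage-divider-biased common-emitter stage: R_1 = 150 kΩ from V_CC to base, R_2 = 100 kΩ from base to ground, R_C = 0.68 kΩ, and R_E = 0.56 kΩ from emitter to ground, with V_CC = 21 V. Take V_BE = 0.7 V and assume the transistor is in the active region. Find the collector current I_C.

Thevenize the base divider: V_Th = V_CC·R_2/(R_1+R_2) = 21×100/250 = 8.4 V, R_Th = R_1‖R_2 = 60 kΩ.
Base-emitter loop: V_Th = I_B·R_Th + V_BE + (β+1)I_B·R_E, so I_B = (8.4 − 0.7) / (60 + 51×0.56) = 0.0869 mA.
I_C = β·I_B = 50×0.0869 = 4.35 mA, and I_E = (β+1)I_B = 4.43 mA.
V_CE = V_CC − I_C·R_C − I_E·R_E = 21 − 4.35×0.68 − 4.43×0.56 = 15.6 V.
V_CE = 15.6 V > 0.2 V confirms active-region operation.

I_C ≈ 4.3 mA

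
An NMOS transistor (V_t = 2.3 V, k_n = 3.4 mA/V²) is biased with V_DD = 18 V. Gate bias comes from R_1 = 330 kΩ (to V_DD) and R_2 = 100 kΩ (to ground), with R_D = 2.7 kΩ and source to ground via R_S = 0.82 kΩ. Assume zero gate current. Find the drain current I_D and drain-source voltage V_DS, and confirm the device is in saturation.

V_G = V_DD·R_2/(R_1+R_2) = 18×100/430 = 4.19 V.
Assume saturation: I_D = (k_n/2)(V_GS − V_t)² with V_GS = V_G − I_D·R_S = 4.19 − 0.82·I_D.
Substituting gives 1.14·I_D² − 6.26·I_D + 6.05 = 0, with roots I_D = 1.25 or 4.22 mA.
The root I_D = 4.22 mA gives V_GS = 0.724 V ≤ V_t, so take I_D = 1.25 mA.
Then V_GS = 3.16 V and V_DS = V_DD − I_D(R_D+R_S) = 18 − 1.25×3.52 = 13.6 V.
Saturation requires V_DS ≥ V_GS − V_t = 0.859 V; 13.6 ≥ 0.859 ✓.

I_D ≈ 1.3 mA, V_DS ≈ 14 V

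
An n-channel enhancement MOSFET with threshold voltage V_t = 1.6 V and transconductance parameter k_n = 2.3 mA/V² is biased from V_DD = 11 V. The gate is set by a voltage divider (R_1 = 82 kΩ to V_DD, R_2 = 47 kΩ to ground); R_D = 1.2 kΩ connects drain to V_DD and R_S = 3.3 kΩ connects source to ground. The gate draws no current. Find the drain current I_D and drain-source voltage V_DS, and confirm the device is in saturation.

I_D ≈ 0.52 mA, V_DS ≈ 8.6 V

V_G = V_DD·R_2/(R_1+R_2) = 11×47/129 = 4.01 V.
Assume saturation: I_D = (k_n/2)(V_GS − V_t)² with V_GS = V_G − I_D·R_S = 4.01 − 3.3·I_D.
Substituting gives 12.5·I_D² − 19.3·I_D + 6.67 = 0, with roots I_D = 0.525 or 1.01 mA.
The root I_D = 1.01 mA gives V_GS = 0.661 V ≤ V_t, so take I_D = 0.525 mA.
Then V_GS = 2.28 V and V_DS = V_DD − I_D(R_D+R_S) = 11 − 0.525×4.5 = 8.64 V.
Saturation requires V_DS ≥ V_GS − V_t = 0.676 V; 8.64 ≥ 0.676 ✓.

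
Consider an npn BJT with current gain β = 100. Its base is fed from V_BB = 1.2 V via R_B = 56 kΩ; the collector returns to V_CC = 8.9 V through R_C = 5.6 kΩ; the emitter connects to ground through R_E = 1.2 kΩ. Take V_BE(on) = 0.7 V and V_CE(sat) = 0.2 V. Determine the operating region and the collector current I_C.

Assume active. Base-emitter loop: I_B = (V_BB − V_BE)/(R_B + (β+1)R_E) = (1.2 − 0.7)/(56 + 101×1.2) = 0.00282 mA.
I_C = β·I_B = 100×0.00282 = 0.282 mA.
V_CE = V_CC − I_C·R_C − I_E·R_E = 8.9 − 0.282×5.6 − 0.285×1.2 = 6.98 V > V_CE(sat), so the active-region assumption holds.

active; I_C ≈ 0.28 mA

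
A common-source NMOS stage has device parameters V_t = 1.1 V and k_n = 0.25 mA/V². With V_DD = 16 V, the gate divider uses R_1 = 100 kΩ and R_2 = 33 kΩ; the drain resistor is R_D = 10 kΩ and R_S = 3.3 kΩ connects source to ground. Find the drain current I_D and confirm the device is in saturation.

V_G = V_DD·R_2/(R_1+R_2) = 16×33/133 = 3.97 V.
Assume saturation: I_D = (k_n/2)(V_GS − V_t)² with V_GS = V_G − I_D·R_S = 3.97 − 3.3·I_D.
Substituting gives 1.36·I_D² − 3.37·I_D + 1.03 = 0, with roots I_D = 0.357 or 2.12 mA.
The root I_D = 2.12 mA gives V_GS = -3.01 V ≤ V_t, so take I_D = 0.357 mA.
Then V_GS = 2.79 V and V_DS = V_DD − I_D(R_D+R_S) = 16 − 0.357×13.3 = 11.2 V.
Saturation requires V_DS ≥ V_GS − V_t = 1.69 V; 11.2 ≥ 1.69 ✓.

I_D ≈ 0.36 mA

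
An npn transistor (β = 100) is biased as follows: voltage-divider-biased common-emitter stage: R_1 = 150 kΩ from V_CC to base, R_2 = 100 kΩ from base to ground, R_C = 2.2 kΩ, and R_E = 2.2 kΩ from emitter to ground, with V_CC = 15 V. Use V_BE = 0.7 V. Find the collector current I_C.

Thevenize the base divider: V_Th = V_CC·R_2/(R_1+R_2) = 15×100/250 = 6 V, R_Th = R_1‖R_2 = 60 kΩ.
Base-emitter loop: V_Th = I_B·R_Th + V_BE + (β+1)I_B·R_E, so I_B = (6 − 0.7) / (60 + 101×2.2) = 0.0188 mA.
I_C = β·I_B = 100×0.0188 = 1.88 mA, and I_E = (β+1)I_B = 1.9 mA.
V_CE = V_CC − I_C·R_C − I_E·R_E = 15 − 1.88×2.2 − 1.9×2.2 = 6.7 V.
V_CE = 6.7 V > 0.2 V confirms active-region operation.

I_C ≈ 1.9 mA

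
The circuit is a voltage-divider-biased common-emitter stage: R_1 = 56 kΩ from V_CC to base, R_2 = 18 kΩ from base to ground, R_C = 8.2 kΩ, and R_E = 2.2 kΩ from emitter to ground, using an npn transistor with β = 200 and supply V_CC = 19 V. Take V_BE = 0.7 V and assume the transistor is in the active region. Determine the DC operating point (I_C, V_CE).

Thevenize the base divider: V_Th = V_CC·R_2/(R_1+R_2) = 19×18/74 = 4.62 V, R_Th = R_1‖R_2 = 13.6 kΩ.
Base-emitter loop: V_Th = I_B·R_Th + V_BE + (β+1)I_B·R_E, so I_B = (4.62 − 0.7) / (13.6 + 201×2.2) = 0.0086 mA.
I_C = β·I_B = 200×0.0086 = 1.72 mA, and I_E = (β+1)I_B = 1.73 mA.
V_CE = V_CC − I_C·R_C − I_E·R_E = 19 − 1.72×8.2 − 1.73×2.2 = 1.09 V.
V_CE = 1.09 V > 0.2 V confirms active-region operation.

I_C ≈ 1.7 mA, V_CE ≈ 1.1 V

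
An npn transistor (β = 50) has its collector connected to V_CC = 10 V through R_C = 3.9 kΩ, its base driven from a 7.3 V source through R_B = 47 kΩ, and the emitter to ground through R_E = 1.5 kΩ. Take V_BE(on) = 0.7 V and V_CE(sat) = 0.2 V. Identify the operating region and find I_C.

Assume active: I_B = (7.3 − 0.7)/(47 + 51×1.5) = 0.0534 mA, I_C = β·I_B = 2.67 mA.
Then V_CE = 10 − 2.67×3.9 − 2.73×1.5 = -4.51 V < 0.2 V — the active assumption fails.
Re-solve with V_CE = 0.2 V. KCL at the emitter: V_E/R_E = (V_BB−0.7−V_E)/R_B + (V_CC−0.2−V_E)/R_C, giving V_E = 2.81 V.
I_C = (V_CC − 0.2 − V_E)/R_C = (9.8 − 2.81)/3.9 = 1.79 mA.
Check: I_B = (6.6 − 2.81)/47 = 0.0806 mA, and β·I_B = 4.03 mA > I_C, confirming saturation.

saturation; I_C ≈ 1.8 mA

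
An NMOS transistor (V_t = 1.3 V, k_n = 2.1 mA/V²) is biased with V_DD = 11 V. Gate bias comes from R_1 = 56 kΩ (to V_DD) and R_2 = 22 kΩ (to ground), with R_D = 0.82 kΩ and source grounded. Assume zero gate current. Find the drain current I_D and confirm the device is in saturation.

V_G = V_DD·R_2/(R_1+R_2) = 11×22/78 = 3.1 V. With the source grounded, V_GS = V_G = 3.1 V.
Assume saturation: I_D = (k_n/2)(V_GS − V_t)² = (2.1/2)×(3.1 − 1.3)² = 1.05×1.8² = 3.41 mA.
V_DS = V_DD − I_D·R_D = 11 − 3.41×0.82 = 8.2 V.
Saturation requires V_DS ≥ V_GS − V_t = 1.8 V; 8.2 ≥ 1.8 ✓.

I_D ≈ 3.4 mA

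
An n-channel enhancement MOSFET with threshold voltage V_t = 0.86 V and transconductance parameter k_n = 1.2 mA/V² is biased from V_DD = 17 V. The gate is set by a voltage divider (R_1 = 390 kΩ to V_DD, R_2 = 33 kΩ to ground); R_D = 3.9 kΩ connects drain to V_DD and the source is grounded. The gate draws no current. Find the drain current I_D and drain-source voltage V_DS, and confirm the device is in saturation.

I_D ≈ 0.13 mA, V_DS ≈ 16 V

V_G = V_DD·R_2/(R_1+R_2) = 17×33/423 = 1.33 V. With the source grounded, V_GS = V_G = 1.33 V.
Assume saturation: I_D = (k_n/2)(V_GS − V_t)² = (1.2/2)×(1.33 − 0.86)² = 0.6×0.466² = 0.13 mA.
V_DS = V_DD − I_D·R_D = 17 − 0.13×3.9 = 16.5 V.
Saturation requires V_DS ≥ V_GS − V_t = 0.466 V; 16.5 ≥ 0.466 ✓.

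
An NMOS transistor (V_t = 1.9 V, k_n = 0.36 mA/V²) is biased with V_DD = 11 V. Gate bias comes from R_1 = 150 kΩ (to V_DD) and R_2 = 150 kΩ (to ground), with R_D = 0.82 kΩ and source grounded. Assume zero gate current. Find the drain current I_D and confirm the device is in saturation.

V_G = V_DD·R_2/(R_1+R_2) = 11×150/300 = 5.5 V. With the source grounded, V_GS = V_G = 5.5 V.
Assume saturation: I_D = (k_n/2)(V_GS − V_t)² = (0.36/2)×(5.5 − 1.9)² = 0.18×3.6² = 2.33 mA.
V_DS = V_DD − I_D·R_D = 11 − 2.33×0.82 = 9.09 V.
Saturation requires V_DS ≥ V_GS − V_t = 3.6 V; 9.09 ≥ 3.6 ✓.

I_D ≈ 2.3 mA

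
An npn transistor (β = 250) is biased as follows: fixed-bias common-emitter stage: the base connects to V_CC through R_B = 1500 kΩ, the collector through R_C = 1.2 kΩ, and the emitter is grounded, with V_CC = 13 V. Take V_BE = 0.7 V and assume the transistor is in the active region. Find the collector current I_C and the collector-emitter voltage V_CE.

I_C ≈ 2.1 mA, V_CE ≈ 11 V

Base loop: V_CC = I_B·R_B + V_BE, so I_B = (13 − 0.7)/1500 kΩ = 0.0082 mA.
In the active region I_C = β·I_B = 250 × 0.0082 = 2.05 mA.
Collector loop: V_CE = V_CC − I_C·R_C = 13 − 2.05×1.2 = 10.5 V.
Since V_CE = 10.5 V > V_CE(sat) ≈ 0.2 V, the transistor is in the active region as assumed.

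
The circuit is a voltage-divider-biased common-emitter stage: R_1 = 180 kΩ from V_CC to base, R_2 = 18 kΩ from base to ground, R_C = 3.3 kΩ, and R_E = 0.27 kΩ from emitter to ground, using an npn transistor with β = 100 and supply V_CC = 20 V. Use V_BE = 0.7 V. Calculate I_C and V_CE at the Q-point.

Thevenize the base divider: V_Th = V_CC·R_2/(R_1+R_2) = 20×18/198 = 1.82 V, R_Th = R_1‖R_2 = 16.4 kΩ.
Base-emitter loop: V_Th = I_B·R_Th + V_BE + (β+1)I_B·R_E, so I_B = (1.82 − 0.7) / (16.4 + 101×0.27) = 0.0256 mA.
I_C = β·I_B = 100×0.0256 = 2.56 mA, and I_E = (β+1)I_B = 2.59 mA.
V_CE = V_CC − I_C·R_C − I_E·R_E = 20 − 2.56×3.3 − 2.59×0.27 = 10.8 V.
V_CE = 10.8 V > 0.2 V confirms active-region operation.

I_C ≈ 2.6 mA, V_CE ≈ 11 V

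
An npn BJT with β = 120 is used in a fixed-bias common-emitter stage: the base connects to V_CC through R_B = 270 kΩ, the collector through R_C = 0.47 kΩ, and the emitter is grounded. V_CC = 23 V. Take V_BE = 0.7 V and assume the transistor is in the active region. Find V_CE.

Base loop: V_CC = I_B·R_B + V_BE, so I_B = (23 − 0.7)/270 kΩ = 0.0826 mA.
In the active region I_C = β·I_B = 120 × 0.0826 = 9.91 mA.
Collector loop: V_CE = V_CC − I_C·R_C = 23 − 9.91×0.47 = 18.3 V.
Since V_CE = 18.3 V > V_CE(sat) ≈ 0.2 V, the transistor is in the active region as assumed.

V_CE ≈ 18 V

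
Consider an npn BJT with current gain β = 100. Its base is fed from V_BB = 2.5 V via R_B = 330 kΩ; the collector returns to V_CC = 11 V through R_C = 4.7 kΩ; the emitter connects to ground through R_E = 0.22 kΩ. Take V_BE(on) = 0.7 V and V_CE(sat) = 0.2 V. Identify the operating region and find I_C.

active; I_C ≈ 0.51 mA

Assume active. Base-emitter loop: I_B = (V_BB − V_BE)/(R_B + (β+1)R_E) = (2.5 − 0.7)/(330 + 101×0.22) = 0.00511 mA.
I_C = β·I_B = 100×0.00511 = 0.511 mA.
V_CE = V_CC − I_C·R_C − I_E·R_E = 11 − 0.511×4.7 − 0.516×0.22 = 8.48 V > V_CE(sat), so the active-region assumption holds.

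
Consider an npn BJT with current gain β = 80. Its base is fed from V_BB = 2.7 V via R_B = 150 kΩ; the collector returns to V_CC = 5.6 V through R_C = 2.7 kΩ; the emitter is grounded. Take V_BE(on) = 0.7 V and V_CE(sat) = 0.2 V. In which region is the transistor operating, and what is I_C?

Assume active. Base-emitter loop: I_B = (V_BB − V_BE)/R_B = (2.7 − 0.7)/150 = 0.0133 mA.
I_C = β·I_B = 80×0.0133 = 1.07 mA.
V_CE = V_CC − I_C·R_C = 5.6 − 1.07×2.7 = 2.72 V > V_CE(sat), so the active-region assumption holds.

active; I_C ≈ 1.1 mA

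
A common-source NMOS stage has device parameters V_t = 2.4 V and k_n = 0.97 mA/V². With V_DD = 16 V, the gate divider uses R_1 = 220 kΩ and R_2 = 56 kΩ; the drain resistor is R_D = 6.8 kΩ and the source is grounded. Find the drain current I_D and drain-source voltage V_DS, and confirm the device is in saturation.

V_G = V_DD·R_2/(R_1+R_2) = 16×56/276 = 3.25 V. With the source grounded, V_GS = V_G = 3.25 V.
Assume saturation: I_D = (k_n/2)(V_GS − V_t)² = (0.97/2)×(3.25 − 2.4)² = 0.485×0.846² = 0.347 mA.
V_DS = V_DD − I_D·R_D = 16 − 0.347×6.8 = 13.6 V.
Saturation requires V_DS ≥ V_GS − V_t = 0.846 V; 13.6 ≥ 0.846 ✓.

I_D ≈ 0.35 mA, V_DS ≈ 14 V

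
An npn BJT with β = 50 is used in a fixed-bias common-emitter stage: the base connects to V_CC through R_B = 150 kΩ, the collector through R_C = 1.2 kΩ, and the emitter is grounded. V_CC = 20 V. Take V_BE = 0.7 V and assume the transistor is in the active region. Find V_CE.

Base loop: V_CC = I_B·R_B + V_BE, so I_B = (20 − 0.7)/150 kΩ = 0.129 mA.
In the active region I_C = β·I_B = 50 × 0.129 = 6.43 mA.
Collector loop: V_CE = V_CC − I_C·R_C = 20 − 6.43×1.2 = 12.3 V.
Since V_CE = 12.3 V > V_CE(sat) ≈ 0.2 V, the transistor is in the active region as assumed.

V_CE ≈ 12 V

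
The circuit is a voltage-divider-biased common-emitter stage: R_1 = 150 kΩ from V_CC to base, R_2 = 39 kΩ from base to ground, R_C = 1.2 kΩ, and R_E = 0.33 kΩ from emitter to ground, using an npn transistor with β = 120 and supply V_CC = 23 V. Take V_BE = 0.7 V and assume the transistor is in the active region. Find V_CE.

Thevenize the base divider: V_Th = V_CC·R_2/(R_1+R_2) = 23×39/189 = 4.75 V, R_Th = R_1‖R_2 = 31 kΩ.
Base-emitter loop: V_Th = I_B·R_Th + V_BE + (β+1)I_B·R_E, so I_B = (4.75 − 0.7) / (31 + 121×0.33) = 0.0571 mA.
I_C = β·I_B = 120×0.0571 = 6.85 mA, and I_E = (β+1)I_B = 6.91 mA.
V_CE = V_CC − I_C·R_C − I_E·R_E = 23 − 6.85×1.2 − 6.91×0.33 = 12.5 V.
V_CE = 12.5 V > 0.2 V confirms active-region operation.

V_CE ≈ 13 V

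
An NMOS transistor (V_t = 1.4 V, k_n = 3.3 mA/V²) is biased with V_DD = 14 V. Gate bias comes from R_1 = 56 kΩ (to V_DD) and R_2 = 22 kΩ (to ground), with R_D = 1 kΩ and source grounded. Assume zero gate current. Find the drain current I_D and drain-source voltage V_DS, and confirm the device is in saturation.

V_G = V_DD·R_2/(R_1+R_2) = 14×22/78 = 3.95 V. With the source grounded, V_GS = V_G = 3.95 V.
Assume saturation: I_D = (k_n/2)(V_GS − V_t)² = (3.3/2)×(3.95 − 1.4)² = 1.65×2.55² = 10.7 mA.
V_DS = V_DD − I_D·R_D = 14 − 10.7×1 = 3.28 V.
Saturation requires V_DS ≥ V_GS − V_t = 2.55 V; 3.28 ≥ 2.55 ✓.

I_D ≈ 11 mA, V_DS ≈ 3.3 V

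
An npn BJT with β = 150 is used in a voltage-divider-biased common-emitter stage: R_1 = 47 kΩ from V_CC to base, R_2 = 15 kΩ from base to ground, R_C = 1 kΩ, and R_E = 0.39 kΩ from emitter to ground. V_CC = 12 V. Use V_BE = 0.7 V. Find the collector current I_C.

I_C ≈ 4.7 mA

Thevenize the base divider: V_Th = V_CC·R_2/(R_1+R_2) = 12×15/62 = 2.9 V, R_Th = R_1‖R_2 = 11.4 kΩ.
Base-emitter loop: V_Th = I_B·R_Th + V_BE + (β+1)I_B·R_E, so I_B = (2.9 − 0.7) / (11.4 + 151×0.39) = 0.0314 mA.
I_C = β·I_B = 150×0.0314 = 4.7 mA, and I_E = (β+1)I_B = 4.74 mA.
V_CE = V_CC − I_C·R_C − I_E·R_E = 12 − 4.7×1 − 4.74×0.39 = 5.45 V.
V_CE = 5.45 V > 0.2 V confirms active-region operation.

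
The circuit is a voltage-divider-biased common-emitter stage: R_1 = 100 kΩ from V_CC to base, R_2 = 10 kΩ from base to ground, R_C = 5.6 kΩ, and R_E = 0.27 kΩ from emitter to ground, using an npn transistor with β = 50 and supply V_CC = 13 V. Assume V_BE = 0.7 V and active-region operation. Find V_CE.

Thevenize the base divider: V_Th = V_CC·R_2/(R_1+R_2) = 13×10/110 = 1.18 V, R_Th = R_1‖R_2 = 9.09 kΩ.
Base-emitter loop: V_Th = I_B·R_Th + V_BE + (β+1)I_B·R_E, so I_B = (1.18 − 0.7) / (9.09 + 51×0.27) = 0.0211 mA.
I_C = β·I_B = 50×0.0211 = 1.05 mA, and I_E = (β+1)I_B = 1.07 mA.
V_CE = V_CC − I_C·R_C − I_E·R_E = 13 − 1.05×5.6 − 1.07×0.27 = 6.81 V.
V_CE = 6.81 V > 0.2 V confirms active-region operation.

V_CE ≈ 6.8 V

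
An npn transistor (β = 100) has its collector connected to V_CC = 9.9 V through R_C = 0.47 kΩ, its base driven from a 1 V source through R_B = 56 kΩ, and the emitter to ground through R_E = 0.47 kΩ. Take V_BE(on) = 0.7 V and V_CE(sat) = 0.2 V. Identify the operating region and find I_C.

active; I_C ≈ 0.29 mA

Assume active. Base-emitter loop: I_B = (V_BB − V_BE)/(R_B + (β+1)R_E) = (1 − 0.7)/(56 + 101×0.47) = 0.0029 mA.
I_C = β·I_B = 100×0.0029 = 0.29 mA.
V_CE = V_CC − I_C·R_C − I_E·R_E = 9.9 − 0.29×0.47 − 0.293×0.47 = 9.63 V > V_CE(sat), so the active-region assumption holds.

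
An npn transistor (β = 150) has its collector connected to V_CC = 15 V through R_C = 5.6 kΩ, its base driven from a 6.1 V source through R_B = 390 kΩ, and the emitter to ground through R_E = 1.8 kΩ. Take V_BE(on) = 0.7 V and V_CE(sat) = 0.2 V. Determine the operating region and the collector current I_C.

Assume active. Base-emitter loop: I_B = (V_BB − V_BE)/(R_B + (β+1)R_E) = (6.1 − 0.7)/(390 + 151×1.8) = 0.00816 mA.
I_C = β·I_B = 150×0.00816 = 1.22 mA.
V_CE = V_CC − I_C·R_C − I_E·R_E = 15 − 1.22×5.6 − 1.23×1.8 = 5.93 V > V_CE(sat), so the active-region assumption holds.

active; I_C ≈ 1.2 mA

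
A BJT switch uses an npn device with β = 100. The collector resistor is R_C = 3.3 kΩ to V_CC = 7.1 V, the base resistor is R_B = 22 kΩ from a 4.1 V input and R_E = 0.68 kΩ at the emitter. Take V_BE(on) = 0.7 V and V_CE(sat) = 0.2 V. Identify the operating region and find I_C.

Assume active: I_B = (4.1 − 0.7)/(22 + 101×0.68) = 0.0375 mA, I_C = β·I_B = 3.75 mA.
Then V_CE = 7.1 − 3.75×3.3 − 3.79×0.68 = -7.85 V < 0.2 V — the active assumption fails.
Re-solve with V_CE = 0.2 V. KCL at the emitter: V_E/R_E = (V_BB−0.7−V_E)/R_B + (V_CC−0.2−V_E)/R_C, giving V_E = 1.23 V.
I_C = (V_CC − 0.2 − V_E)/R_C = (6.9 − 1.23)/3.3 = 1.72 mA.
Check: I_B = (3.4 − 1.23)/22 = 0.0984 mA, and β·I_B = 9.84 mA > I_C, confirming saturation.

saturation; I_C ≈ 1.7 mA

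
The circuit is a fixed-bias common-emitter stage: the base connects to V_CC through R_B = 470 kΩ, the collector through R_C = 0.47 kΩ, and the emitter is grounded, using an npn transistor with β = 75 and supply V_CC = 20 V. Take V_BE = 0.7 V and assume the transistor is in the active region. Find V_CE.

V_CE ≈ 19 V

Base loop: V_CC = I_B·R_B + V_BE, so I_B = (20 − 0.7)/470 kΩ = 0.0411 mA.
In the active region I_C = β·I_B = 75 × 0.0411 = 3.08 mA.
Collector loop: V_CE = V_CC − I_C·R_C = 20 − 3.08×0.47 = 18.6 V.
Since V_CE = 18.6 V > V_CE(sat) ≈ 0.2 V, the transistor is in the active region as assumed.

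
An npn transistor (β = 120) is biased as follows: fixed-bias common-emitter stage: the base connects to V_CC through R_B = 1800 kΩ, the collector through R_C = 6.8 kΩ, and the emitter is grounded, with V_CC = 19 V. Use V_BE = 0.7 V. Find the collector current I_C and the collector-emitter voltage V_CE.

I_C ≈ 1.2 mA, V_CE ≈ 11 V

Base loop: V_CC = I_B·R_B + V_BE, so I_B = (19 − 0.7)/1800 kΩ = 0.0102 mA.
In the active region I_C = β·I_B = 120 × 0.0102 = 1.22 mA.
Collector loop: V_CE = V_CC − I_C·R_C = 19 − 1.22×6.8 = 10.7 V.
Since V_CE = 10.7 V > V_CE(sat) ≈ 0.2 V, the transistor is in the active region as assumed.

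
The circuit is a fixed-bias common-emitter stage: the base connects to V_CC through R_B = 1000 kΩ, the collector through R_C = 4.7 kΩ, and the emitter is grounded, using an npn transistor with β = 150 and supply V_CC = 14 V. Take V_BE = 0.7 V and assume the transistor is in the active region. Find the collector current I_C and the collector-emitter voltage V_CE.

Base loop: V_CC = I_B·R_B + V_BE, so I_B = (14 − 0.7)/1000 kΩ = 0.0133 mA.
In the active region I_C = β·I_B = 150 × 0.0133 = 2 mA.
Collector loop: V_CE = V_CC − I_C·R_C = 14 − 2×4.7 = 4.62 V.
Since V_CE = 4.62 V > V_CE(sat) ≈ 0.2 V, the transistor is in the active region as assumed.

I_C ≈ 2 mA, V_CE ≈ 4.6 V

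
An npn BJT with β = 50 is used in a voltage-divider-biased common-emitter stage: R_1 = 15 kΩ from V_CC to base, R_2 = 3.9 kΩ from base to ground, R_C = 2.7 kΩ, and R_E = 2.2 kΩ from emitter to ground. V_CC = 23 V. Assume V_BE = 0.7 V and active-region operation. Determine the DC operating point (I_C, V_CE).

I_C ≈ 1.8 mA, V_CE ≈ 14 V

Thevenize the base divider: V_Th = V_CC·R_2/(R_1+R_2) = 23×3.9/18.9 = 4.75 V, R_Th = R_1‖R_2 = 3.1 kΩ.
Base-emitter loop: V_Th = I_B·R_Th + V_BE + (β+1)I_B·R_E, so I_B = (4.75 − 0.7) / (3.1 + 51×2.2) = 0.0351 mA.
I_C = β·I_B = 50×0.0351 = 1.75 mA, and I_E = (β+1)I_B = 1.79 mA.
V_CE = V_CC − I_C·R_C − I_E·R_E = 23 − 1.75×2.7 − 1.79×2.2 = 14.3 V.
V_CE = 14.3 V > 0.2 V confirms active-region operation.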